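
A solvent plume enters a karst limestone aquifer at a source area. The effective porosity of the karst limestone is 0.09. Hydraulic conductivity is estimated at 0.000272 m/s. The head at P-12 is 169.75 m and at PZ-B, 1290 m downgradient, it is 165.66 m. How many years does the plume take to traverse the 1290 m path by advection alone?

4.27

Convert K: 0.000272 m/s × 86400 = 23.50 m/day.
Hydraulic gradient i = (169.75 − 165.66) / 1290 = 4.09 / 1290 = 0.003171.
Darcy flux q = K · i = 23.50 × 0.003171 = 0.07451 m/day.
Seepage velocity v = q / n_e = 0.07451 / 0.09 = 0.8279 m/day.
Travel time t = L / v = 1290 / 0.8279 = 1558 days = 4.266 years.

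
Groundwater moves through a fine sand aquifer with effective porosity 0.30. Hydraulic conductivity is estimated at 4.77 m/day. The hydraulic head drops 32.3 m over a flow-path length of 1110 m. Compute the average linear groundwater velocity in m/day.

0.463

Hydraulic gradient i = Δh / L = 32.3 / 1110 = 0.02910.
Darcy flux q = K · i = 4.770 × 0.02910 = 0.1388 m/day.
Seepage velocity v = q / n_e = 0.1388 / 0.30 = 0.4627 m/day.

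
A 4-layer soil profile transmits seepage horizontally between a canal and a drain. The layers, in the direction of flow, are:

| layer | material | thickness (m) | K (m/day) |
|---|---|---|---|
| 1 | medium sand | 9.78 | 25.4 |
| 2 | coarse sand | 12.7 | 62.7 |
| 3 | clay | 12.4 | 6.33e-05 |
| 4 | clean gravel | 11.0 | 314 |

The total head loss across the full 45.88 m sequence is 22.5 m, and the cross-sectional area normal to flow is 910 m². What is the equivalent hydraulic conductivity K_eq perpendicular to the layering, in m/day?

Flow is perpendicular to layering, so the layers act in series and the equivalent K is the thickness-weighted harmonic mean.
Total thickness L = 9.78 + 12.7 + 12.4 + 11.0 = 45.88 m.
Σ(b_i/K_i) = 9.78/25.4 + 12.7/62.7 + 12.4/6.33e-05 + 11.0/314 = 1.959e+05 d.
K_eq = L / Σ(b_i/K_i) = 45.88 / 1.959e+05 = 0.0002342 m/day.

0.000234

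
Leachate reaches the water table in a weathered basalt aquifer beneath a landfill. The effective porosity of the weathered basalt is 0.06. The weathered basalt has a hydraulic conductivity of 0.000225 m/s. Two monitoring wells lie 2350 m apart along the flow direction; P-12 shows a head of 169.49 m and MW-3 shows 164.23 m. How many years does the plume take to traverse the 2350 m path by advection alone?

Convert K: 0.000225 m/s × 86400 = 19.44 m/day.
Hydraulic gradient i = (169.49 − 164.23) / 2350 = 5.26 / 2350 = 0.002238.
Darcy flux q = K · i = 19.44 × 0.002238 = 0.04351 m/day.
Seepage velocity v = q / n_e = 0.04351 / 0.06 = 0.7252 m/day.
Travel time t = L / v = 2350 / 0.7252 = 3240 days = 8.872 years.

8.87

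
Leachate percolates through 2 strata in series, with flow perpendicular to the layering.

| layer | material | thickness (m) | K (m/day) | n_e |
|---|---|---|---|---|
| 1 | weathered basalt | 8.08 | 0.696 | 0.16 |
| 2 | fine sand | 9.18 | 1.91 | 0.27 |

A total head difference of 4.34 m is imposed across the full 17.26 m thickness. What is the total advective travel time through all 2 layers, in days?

14.3

With flow normal to the layers, continuity requires the same specific discharge q through every layer.
Σ(b_i/K_i) = 8.08/0.696 + 9.18/1.91 = 16.42 d.
q = Δh / Σ(b_i/K_i) = 4.34 / 16.42 = 0.2644 m/day.
In each layer the seepage velocity is v_i = q/n_i, so the layer transit time is t_i = b_i·n_i / q:
  layer 1 (weathered basalt): t_1 = 8.08 × 0.16 / 0.2644 = 4.890 d
  layer 2 (fine sand): t_2 = 9.18 × 0.27 / 0.2644 = 9.375 d
Total t = Σ t_i = 14.26 days.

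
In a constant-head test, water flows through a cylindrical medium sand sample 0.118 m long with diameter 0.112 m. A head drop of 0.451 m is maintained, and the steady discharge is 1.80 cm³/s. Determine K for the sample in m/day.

Cross-sectional area A = π·(d/2)² = π × (0.112/2)² = 0.009852 m².
Convert discharge: 1.80 cm³/s = 1.800e-06 m³/s.
Darcy's law rearranged: K = Q·L / (A·Δh) = 1.800e-06 × 0.118 / (0.009852 × 0.451) = 4.780e-05 m/s = 4.130 m/day.

4.13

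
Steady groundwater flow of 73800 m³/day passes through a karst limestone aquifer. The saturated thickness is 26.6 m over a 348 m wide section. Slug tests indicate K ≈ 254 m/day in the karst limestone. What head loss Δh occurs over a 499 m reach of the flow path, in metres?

Cross-sectional area A = 348 × 26.6 = 9257 m².
From Q = K·A·i, i = Q / (K·A) = 73800 / (254.0 × 9257) = 0.03139.
Head loss Δh = i · L = 0.03139 × 499 = 15.66 m.

15.7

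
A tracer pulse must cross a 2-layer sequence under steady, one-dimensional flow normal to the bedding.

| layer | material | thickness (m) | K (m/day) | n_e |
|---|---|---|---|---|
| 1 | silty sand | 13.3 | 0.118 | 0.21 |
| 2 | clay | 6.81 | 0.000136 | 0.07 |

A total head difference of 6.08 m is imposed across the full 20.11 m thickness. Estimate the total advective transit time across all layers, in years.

With flow normal to the layers, continuity requires the same specific discharge q through every layer.
Σ(b_i/K_i) = 13.3/0.118 + 6.81/0.000136 = 50186 d.
q = Δh / Σ(b_i/K_i) = 6.08 / 50186 = 0.0001211 m/day.
In each layer the seepage velocity is v_i = q/n_i, so the layer transit time is t_i = b_i·n_i / q:
  layer 1 (silty sand): t_1 = 13.3 × 0.21 / 0.0001211 = 23054 d
  layer 2 (clay): t_2 = 6.81 × 0.07 / 0.0001211 = 3935 d
Total t = Σ t_i = 26989 days = 73.89 years.

73.9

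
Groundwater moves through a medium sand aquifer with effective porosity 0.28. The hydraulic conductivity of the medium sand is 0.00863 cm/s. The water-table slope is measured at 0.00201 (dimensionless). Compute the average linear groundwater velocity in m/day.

0.0535

Convert K: 0.00863 cm/s × 864 = 7.456 m/day.
Hydraulic gradient i = 0.00201.
Darcy flux q = K · i = 7.456 × 0.002010 = 0.01499 m/day.
Seepage velocity v = q / n_e = 0.01499 / 0.28 = 0.05353 m/day.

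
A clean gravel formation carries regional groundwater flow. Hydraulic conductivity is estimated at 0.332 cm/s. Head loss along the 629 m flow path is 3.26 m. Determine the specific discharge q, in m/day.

1.49

Convert K: 0.332 cm/s × 864 = 286.8 m/day.
Hydraulic gradient i = Δh / L = 3.26 / 629 = 0.005183.
Specific discharge q = K · i = 286.8 × 0.005183 = 1.487 m/day.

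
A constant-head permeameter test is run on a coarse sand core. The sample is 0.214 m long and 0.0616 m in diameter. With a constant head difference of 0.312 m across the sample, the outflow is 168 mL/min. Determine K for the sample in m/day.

Cross-sectional area A = π·(d/2)² = π × (0.0616/2)² = 0.002980 m².
Convert discharge: 168 mL/min = 2.800e-06 m³/s.
Darcy's law rearranged: K = Q·L / (A·Δh) = 2.800e-06 × 0.214 / (0.002980 × 0.312) = 0.0006444 m/s = 55.68 m/day.

55.7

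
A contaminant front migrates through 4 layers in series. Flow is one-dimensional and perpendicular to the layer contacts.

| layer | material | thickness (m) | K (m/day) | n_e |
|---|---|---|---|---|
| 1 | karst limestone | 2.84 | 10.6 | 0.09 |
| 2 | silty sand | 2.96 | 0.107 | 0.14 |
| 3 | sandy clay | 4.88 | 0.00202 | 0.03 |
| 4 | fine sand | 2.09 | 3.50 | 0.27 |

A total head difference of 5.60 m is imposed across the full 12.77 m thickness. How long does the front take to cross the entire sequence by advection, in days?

603

With flow normal to the layers, continuity requires the same specific discharge q through every layer.
Σ(b_i/K_i) = 2.84/10.6 + 2.96/0.107 + 4.88/0.00202 + 2.09/3.50 = 2444 d.
q = Δh / Σ(b_i/K_i) = 5.60 / 2444 = 0.002291 m/day.
In each layer the seepage velocity is v_i = q/n_i, so the layer transit time is t_i = b_i·n_i / q:
  layer 1 (karst limestone): t_1 = 2.84 × 0.09 / 0.002291 = 111.6 d
  layer 2 (silty sand): t_2 = 2.96 × 0.14 / 0.002291 = 180.9 d
  layer 3 (sandy clay): t_3 = 4.88 × 0.03 / 0.002291 = 63.90 d
  layer 4 (fine sand): t_4 = 2.09 × 0.27 / 0.002291 = 246.3 d
Total t = Σ t_i = 602.7 days.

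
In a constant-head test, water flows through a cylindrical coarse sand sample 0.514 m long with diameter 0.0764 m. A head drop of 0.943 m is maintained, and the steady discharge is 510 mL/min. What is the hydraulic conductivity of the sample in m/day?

Cross-sectional area A = π·(d/2)² = π × (0.0764/2)² = 0.004584 m².
Convert discharge: 510 mL/min = 8.500e-06 m³/s.
Darcy's law rearranged: K = Q·L / (A·Δh) = 8.500e-06 × 0.514 / (0.004584 × 0.943) = 0.001011 m/s = 87.32 m/day.

87.3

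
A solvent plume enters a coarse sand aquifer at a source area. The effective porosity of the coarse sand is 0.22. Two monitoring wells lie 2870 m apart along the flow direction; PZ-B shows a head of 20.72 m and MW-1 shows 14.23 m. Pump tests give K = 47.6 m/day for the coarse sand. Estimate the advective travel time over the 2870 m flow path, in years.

16.1

Hydraulic gradient i = (20.72 − 14.23) / 2870 = 6.49 / 2870 = 0.002261.
Darcy flux q = K · i = 47.60 × 0.002261 = 0.1076 m/day.
Seepage velocity v = q / n_e = 0.1076 / 0.22 = 0.4893 m/day.
Travel time t = L / v = 2870 / 0.4893 = 5866 days = 16.06 years.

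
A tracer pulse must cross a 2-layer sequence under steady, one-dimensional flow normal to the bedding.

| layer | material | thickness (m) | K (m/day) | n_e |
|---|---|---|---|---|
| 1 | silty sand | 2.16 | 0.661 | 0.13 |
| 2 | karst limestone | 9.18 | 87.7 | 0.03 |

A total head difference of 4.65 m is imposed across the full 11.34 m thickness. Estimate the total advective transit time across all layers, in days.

With flow normal to the layers, continuity requires the same specific discharge q through every layer.
Σ(b_i/K_i) = 2.16/0.661 + 9.18/87.7 = 3.372 d.
q = Δh / Σ(b_i/K_i) = 4.65 / 3.372 = 1.379 m/day.
In each layer the seepage velocity is v_i = q/n_i, so the layer transit time is t_i = b_i·n_i / q:
  layer 1 (silty sand): t_1 = 2.16 × 0.13 / 1.379 = 0.2037 d
  layer 2 (karst limestone): t_2 = 9.18 × 0.03 / 1.379 = 0.1997 d
Total t = Σ t_i = 0.4034 days.

0.403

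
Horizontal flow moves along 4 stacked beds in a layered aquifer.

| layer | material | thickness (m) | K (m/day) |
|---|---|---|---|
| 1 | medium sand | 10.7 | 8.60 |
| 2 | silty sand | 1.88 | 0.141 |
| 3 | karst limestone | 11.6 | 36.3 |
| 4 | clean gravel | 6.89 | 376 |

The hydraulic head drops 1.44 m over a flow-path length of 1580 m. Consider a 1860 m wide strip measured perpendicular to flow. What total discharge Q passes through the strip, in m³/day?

Flow is parallel to layering, so each bed carries its own Darcy discharge and the transmissivities add.
Σ(K_i·b_i) = 8.60×10.7 + 0.141×1.88 + 36.3×11.6 + 376×6.89 = 3104 m²/day.
Hydraulic gradient i = Δh / L = 1.44 / 1580 = 0.0009114.
Q = Σ(K_i·b_i) · W · i = 3104 × 1860 × 0.0009114 = 5262 m³/day.

5260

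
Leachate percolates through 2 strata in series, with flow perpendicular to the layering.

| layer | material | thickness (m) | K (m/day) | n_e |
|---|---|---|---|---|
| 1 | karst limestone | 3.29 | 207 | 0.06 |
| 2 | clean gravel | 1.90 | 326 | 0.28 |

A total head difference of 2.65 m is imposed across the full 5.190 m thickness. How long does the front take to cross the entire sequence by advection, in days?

With flow normal to the layers, continuity requires the same specific discharge q through every layer.
Σ(b_i/K_i) = 3.29/207 + 1.90/326 = 0.02172 d.
q = Δh / Σ(b_i/K_i) = 2.65 / 0.02172 = 122.0 m/day.
In each layer the seepage velocity is v_i = q/n_i, so the layer transit time is t_i = b_i·n_i / q:
  layer 1 (karst limestone): t_1 = 3.29 × 0.06 / 122.0 = 0.001618 d
  layer 2 (clean gravel): t_2 = 1.90 × 0.28 / 122.0 = 0.004361 d
Total t = Σ t_i = 0.005979 days.

0.00598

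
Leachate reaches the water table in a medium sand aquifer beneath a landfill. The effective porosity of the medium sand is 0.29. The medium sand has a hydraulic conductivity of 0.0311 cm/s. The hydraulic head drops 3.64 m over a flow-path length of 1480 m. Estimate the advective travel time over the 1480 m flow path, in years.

17.8

Convert K: 0.0311 cm/s × 864 = 26.87 m/day.
Hydraulic gradient i = Δh / L = 3.64 / 1480 = 0.002459.
Darcy flux q = K · i = 26.87 × 0.002459 = 0.06609 m/day.
Seepage velocity v = q / n_e = 0.06609 / 0.29 = 0.2279 m/day.
Travel time t = L / v = 1480 / 0.2279 = 6495 days = 17.78 years.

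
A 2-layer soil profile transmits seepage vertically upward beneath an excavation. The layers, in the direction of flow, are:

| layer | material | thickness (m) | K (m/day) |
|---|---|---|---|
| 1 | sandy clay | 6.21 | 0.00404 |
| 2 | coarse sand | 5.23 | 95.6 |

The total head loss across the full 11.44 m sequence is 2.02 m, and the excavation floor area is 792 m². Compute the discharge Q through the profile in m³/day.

1.04

Flow is perpendicular to layering, so the layers act in series and the equivalent K is the thickness-weighted harmonic mean.
Total thickness L = 6.21 + 5.23 = 11.44 m.
Σ(b_i/K_i) = 6.21/0.00404 + 5.23/95.6 = 1537 d.
K_eq = L / Σ(b_i/K_i) = 11.44 / 1537 = 0.007442 m/day.
Q = K_eq · A · (Δh/L) = 0.007442 × 792 × (2.02/11.44) = 1.041 m³/day.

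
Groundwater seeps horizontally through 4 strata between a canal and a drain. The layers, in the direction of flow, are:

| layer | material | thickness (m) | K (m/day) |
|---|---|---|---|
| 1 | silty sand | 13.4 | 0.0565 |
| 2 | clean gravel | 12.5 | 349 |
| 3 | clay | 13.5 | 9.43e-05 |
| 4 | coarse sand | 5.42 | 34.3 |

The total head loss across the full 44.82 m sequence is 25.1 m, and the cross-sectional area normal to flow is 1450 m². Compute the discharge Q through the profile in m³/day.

0.254

Flow is perpendicular to layering, so the layers act in series and the equivalent K is the thickness-weighted harmonic mean.
Total thickness L = 13.4 + 12.5 + 13.5 + 5.42 = 44.82 m.
Σ(b_i/K_i) = 13.4/0.0565 + 12.5/349 + 13.5/9.43e-05 + 5.42/34.3 = 1.434e+05 d.
K_eq = L / Σ(b_i/K_i) = 44.82 / 1.434e+05 = 0.0003126 m/day.
Q = K_eq · A · (Δh/L) = 0.0003126 × 1450 × (25.1/44.82) = 0.2538 m³/day.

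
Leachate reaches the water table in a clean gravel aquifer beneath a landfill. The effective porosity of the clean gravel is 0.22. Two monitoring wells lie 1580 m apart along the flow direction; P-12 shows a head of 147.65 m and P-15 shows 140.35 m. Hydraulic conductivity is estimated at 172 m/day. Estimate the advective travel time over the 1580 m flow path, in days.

437

Hydraulic gradient i = (147.65 − 140.35) / 1580 = 7.3 / 1580 = 0.004620.
Darcy flux q = K · i = 172.0 × 0.004620 = 0.7947 m/day.
Seepage velocity v = q / n_e = 0.7947 / 0.22 = 3.612 m/day.
Travel time t = L / v = 1580 / 3.612 = 437.4 days.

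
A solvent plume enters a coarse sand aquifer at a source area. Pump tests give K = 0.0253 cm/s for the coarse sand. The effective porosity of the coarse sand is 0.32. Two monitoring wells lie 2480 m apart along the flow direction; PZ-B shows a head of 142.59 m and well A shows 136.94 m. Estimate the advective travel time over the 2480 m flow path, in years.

Convert K: 0.0253 cm/s × 864 = 21.86 m/day.
Hydraulic gradient i = (142.59 − 136.94) / 2480 = 5.65 / 2480 = 0.002278.
Darcy flux q = K · i = 21.86 × 0.002278 = 0.04980 m/day.
Seepage velocity v = q / n_e = 0.04980 / 0.32 = 0.1556 m/day.
Travel time t = L / v = 2480 / 0.1556 = 15936 days = 43.63 years.

43.6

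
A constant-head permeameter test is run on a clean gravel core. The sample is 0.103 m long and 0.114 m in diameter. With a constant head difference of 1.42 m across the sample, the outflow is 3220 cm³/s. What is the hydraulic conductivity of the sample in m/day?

1980

Cross-sectional area A = π·(d/2)² = π × (0.114/2)² = 0.01021 m².
Convert discharge: 3220 cm³/s = 0.003220 m³/s.
Darcy's law rearranged: K = Q·L / (A·Δh) = 0.003220 × 0.103 / (0.01021 × 1.42) = 0.02288 m/s = 1977 m/day.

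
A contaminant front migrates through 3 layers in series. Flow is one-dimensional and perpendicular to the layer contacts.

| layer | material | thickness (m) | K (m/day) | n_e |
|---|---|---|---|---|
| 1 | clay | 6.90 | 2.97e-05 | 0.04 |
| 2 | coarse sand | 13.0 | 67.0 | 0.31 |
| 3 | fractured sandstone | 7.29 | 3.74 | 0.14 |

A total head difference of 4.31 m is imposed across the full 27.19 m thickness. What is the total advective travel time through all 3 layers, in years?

786

With flow normal to the layers, continuity requires the same specific discharge q through every layer.
Σ(b_i/K_i) = 6.90/2.97e-05 + 13.0/67.0 + 7.29/3.74 = 2.323e+05 d.
q = Δh / Σ(b_i/K_i) = 4.31 / 2.323e+05 = 1.855e-05 m/day.
In each layer the seepage velocity is v_i = q/n_i, so the layer transit time is t_i = b_i·n_i / q:
  layer 1 (clay): t_1 = 6.90 × 0.04 / 1.855e-05 = 14877 d
  layer 2 (coarse sand): t_2 = 13.0 × 0.31 / 1.855e-05 = 2.172e+05 d
  layer 3 (fractured sandstone): t_3 = 7.29 × 0.14 / 1.855e-05 = 55014 d
Total t = Σ t_i = 2.871e+05 days = 786.1 years.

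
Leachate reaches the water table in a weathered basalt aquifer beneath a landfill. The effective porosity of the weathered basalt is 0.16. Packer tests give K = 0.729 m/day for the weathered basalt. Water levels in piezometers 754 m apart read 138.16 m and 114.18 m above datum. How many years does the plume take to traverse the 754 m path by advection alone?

14.2

Hydraulic gradient i = (138.16 − 114.18) / 754 = 23.98 / 754 = 0.03180.
Darcy flux q = K · i = 0.7290 × 0.03180 = 0.02318 m/day.
Seepage velocity v = q / n_e = 0.02318 / 0.16 = 0.1449 m/day.
Travel time t = L / v = 754 / 0.1449 = 5203 days = 14.25 years.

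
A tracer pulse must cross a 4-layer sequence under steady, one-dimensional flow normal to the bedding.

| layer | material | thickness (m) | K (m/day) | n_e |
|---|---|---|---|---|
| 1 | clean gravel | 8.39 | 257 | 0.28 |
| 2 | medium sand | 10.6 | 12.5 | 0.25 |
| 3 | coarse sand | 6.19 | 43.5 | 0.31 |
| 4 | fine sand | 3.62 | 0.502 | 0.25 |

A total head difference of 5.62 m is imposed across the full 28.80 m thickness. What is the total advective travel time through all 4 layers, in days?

With flow normal to the layers, continuity requires the same specific discharge q through every layer.
Σ(b_i/K_i) = 8.39/257 + 10.6/12.5 + 6.19/43.5 + 3.62/0.502 = 8.234 d.
q = Δh / Σ(b_i/K_i) = 5.62 / 8.234 = 0.6825 m/day.
In each layer the seepage velocity is v_i = q/n_i, so the layer transit time is t_i = b_i·n_i / q:
  layer 1 (clean gravel): t_1 = 8.39 × 0.28 / 0.6825 = 3.442 d
  layer 2 (medium sand): t_2 = 10.6 × 0.25 / 0.6825 = 3.883 d
  layer 3 (coarse sand): t_3 = 6.19 × 0.31 / 0.6825 = 2.811 d
  layer 4 (fine sand): t_4 = 3.62 × 0.25 / 0.6825 = 1.326 d
Total t = Σ t_i = 11.46 days.

11.5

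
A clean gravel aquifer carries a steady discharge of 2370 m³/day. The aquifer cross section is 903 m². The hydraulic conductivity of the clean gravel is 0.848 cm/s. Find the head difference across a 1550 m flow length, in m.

Convert K: 0.848 cm/s × 864 = 732.7 m/day.
From Q = K·A·i, i = Q / (K·A) = 2370 / (732.7 × 903.0) = 0.003582.
Head loss Δh = i · L = 0.003582 × 1550 = 5.552 m.

5.55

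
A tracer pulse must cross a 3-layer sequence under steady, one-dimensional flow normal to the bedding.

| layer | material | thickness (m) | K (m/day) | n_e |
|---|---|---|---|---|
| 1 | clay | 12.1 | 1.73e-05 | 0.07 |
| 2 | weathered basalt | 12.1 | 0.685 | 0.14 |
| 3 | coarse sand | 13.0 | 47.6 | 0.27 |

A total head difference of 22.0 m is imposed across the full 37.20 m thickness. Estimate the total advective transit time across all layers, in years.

With flow normal to the layers, continuity requires the same specific discharge q through every layer.
Σ(b_i/K_i) = 12.1/1.73e-05 + 12.1/0.685 + 13.0/47.6 = 6.994e+05 d.
q = Δh / Σ(b_i/K_i) = 22.0 / 6.994e+05 = 3.145e-05 m/day.
In each layer the seepage velocity is v_i = q/n_i, so the layer transit time is t_i = b_i·n_i / q:
  layer 1 (clay): t_1 = 12.1 × 0.07 / 3.145e-05 = 26928 d
  layer 2 (weathered basalt): t_2 = 12.1 × 0.14 / 3.145e-05 = 53857 d
  layer 3 (coarse sand): t_3 = 13.0 × 0.27 / 3.145e-05 = 1.116e+05 d
Total t = Σ t_i = 1.924e+05 days = 526.7 years.

527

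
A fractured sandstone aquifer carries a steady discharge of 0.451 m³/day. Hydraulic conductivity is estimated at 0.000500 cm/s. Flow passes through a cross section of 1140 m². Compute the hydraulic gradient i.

0.000916

Convert K: 0.000500 cm/s × 864 = 0.4320 m/day.
From Q = K·A·i, i = Q / (K·A) = 0.451 / (0.4320 × 1140) = 0.0009158.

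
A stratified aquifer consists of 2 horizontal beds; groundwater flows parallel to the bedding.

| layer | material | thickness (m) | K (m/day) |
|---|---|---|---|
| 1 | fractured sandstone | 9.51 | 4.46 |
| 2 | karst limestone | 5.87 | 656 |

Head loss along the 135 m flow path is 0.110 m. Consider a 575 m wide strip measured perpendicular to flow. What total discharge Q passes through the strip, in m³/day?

Flow is parallel to layering, so each bed carries its own Darcy discharge and the transmissivities add.
Σ(K_i·b_i) = 4.46×9.51 + 656×5.87 = 3893 m²/day.
Hydraulic gradient i = Δh / L = 0.110 / 135 = 0.0008148.
Q = Σ(K_i·b_i) · W · i = 3893 × 575 × 0.0008148 = 1824 m³/day.

1820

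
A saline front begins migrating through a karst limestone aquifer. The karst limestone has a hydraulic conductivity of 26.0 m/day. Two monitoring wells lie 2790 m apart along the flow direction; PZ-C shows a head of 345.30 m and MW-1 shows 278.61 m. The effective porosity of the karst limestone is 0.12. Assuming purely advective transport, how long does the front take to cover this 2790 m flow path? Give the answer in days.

539

Hydraulic gradient i = (345.30 − 278.61) / 2790 = 66.69 / 2790 = 0.02390.
Darcy flux q = K · i = 26.00 × 0.02390 = 0.6215 m/day.
Seepage velocity v = q / n_e = 0.6215 / 0.12 = 5.179 m/day.
Travel time t = L / v = 2790 / 5.179 = 538.7 days.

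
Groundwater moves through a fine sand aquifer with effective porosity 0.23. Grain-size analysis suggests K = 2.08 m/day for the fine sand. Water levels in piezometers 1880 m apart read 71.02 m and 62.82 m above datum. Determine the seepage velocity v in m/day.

Hydraulic gradient i = (71.02 − 62.82) / 1880 = 8.2 / 1880 = 0.004362.
Darcy flux q = K · i = 2.080 × 0.004362 = 0.009072 m/day.
Seepage velocity v = q / n_e = 0.009072 / 0.23 = 0.03944 m/day.

0.0394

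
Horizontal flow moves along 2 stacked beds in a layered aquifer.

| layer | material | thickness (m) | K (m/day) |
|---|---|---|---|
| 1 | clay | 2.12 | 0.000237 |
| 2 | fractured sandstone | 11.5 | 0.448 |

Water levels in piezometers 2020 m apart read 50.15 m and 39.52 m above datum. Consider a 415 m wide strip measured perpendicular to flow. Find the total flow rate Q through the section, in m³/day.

Flow is parallel to layering, so each bed carries its own Darcy discharge and the transmissivities add.
Σ(K_i·b_i) = 0.000237×2.12 + 0.448×11.5 = 5.153 m²/day.
Hydraulic gradient i = (50.15 − 39.52) / 2020 = 10.63 / 2020 = 0.005262.
Q = Σ(K_i·b_i) · W · i = 5.153 × 415 × 0.005262 = 11.25 m³/day.

11.3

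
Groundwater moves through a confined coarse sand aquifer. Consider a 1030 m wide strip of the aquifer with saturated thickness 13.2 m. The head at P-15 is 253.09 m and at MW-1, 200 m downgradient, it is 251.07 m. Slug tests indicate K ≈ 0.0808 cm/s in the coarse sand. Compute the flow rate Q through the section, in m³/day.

9590

Convert K: 0.0808 cm/s × 864 = 69.81 m/day.
Cross-sectional area A = 1030 × 13.2 = 13596 m².
Hydraulic gradient i = (253.09 − 251.07) / 200 = 2.02 / 200 = 0.01010.
Darcy's law: Q = K · A · i = 69.81 × 13596 × 0.01010 = 9586 m³/day.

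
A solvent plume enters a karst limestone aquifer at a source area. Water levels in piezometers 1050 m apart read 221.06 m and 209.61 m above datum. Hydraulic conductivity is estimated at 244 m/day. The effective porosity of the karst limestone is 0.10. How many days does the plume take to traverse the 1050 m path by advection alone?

39.5

Hydraulic gradient i = (221.06 − 209.61) / 1050 = 11.45 / 1050 = 0.01090.
Darcy flux q = K · i = 244.0 × 0.01090 = 2.661 m/day.
Seepage velocity v = q / n_e = 2.661 / 0.10 = 26.61 m/day.
Travel time t = L / v = 1050 / 26.61 = 39.46 days.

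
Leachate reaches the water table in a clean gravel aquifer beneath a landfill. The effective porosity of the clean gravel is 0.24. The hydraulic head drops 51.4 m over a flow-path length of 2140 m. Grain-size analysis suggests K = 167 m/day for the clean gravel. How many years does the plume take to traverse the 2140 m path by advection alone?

Hydraulic gradient i = Δh / L = 51.4 / 2140 = 0.02402.
Darcy flux q = K · i = 167.0 × 0.02402 = 4.011 m/day.
Seepage velocity v = q / n_e = 4.011 / 0.24 = 16.71 m/day.
Travel time t = L / v = 2140 / 16.71 = 128.0 days = 0.3506 years.

0.351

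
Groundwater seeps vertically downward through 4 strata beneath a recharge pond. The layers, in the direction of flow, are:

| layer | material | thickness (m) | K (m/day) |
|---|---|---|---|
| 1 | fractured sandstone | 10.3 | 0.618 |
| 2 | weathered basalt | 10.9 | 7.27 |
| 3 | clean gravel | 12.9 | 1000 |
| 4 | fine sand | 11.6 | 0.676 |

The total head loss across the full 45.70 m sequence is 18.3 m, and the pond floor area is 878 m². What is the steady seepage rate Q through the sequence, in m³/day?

455

Flow is perpendicular to layering, so the layers act in series and the equivalent K is the thickness-weighted harmonic mean.
Total thickness L = 10.3 + 10.9 + 12.9 + 11.6 = 45.70 m.
Σ(b_i/K_i) = 10.3/0.618 + 10.9/7.27 + 12.9/1000 + 11.6/0.676 = 35.34 d.
K_eq = L / Σ(b_i/K_i) = 45.70 / 35.34 = 1.293 m/day.
Q = K_eq · A · (Δh/L) = 1.293 × 878 × (18.3/45.70) = 454.7 m³/day.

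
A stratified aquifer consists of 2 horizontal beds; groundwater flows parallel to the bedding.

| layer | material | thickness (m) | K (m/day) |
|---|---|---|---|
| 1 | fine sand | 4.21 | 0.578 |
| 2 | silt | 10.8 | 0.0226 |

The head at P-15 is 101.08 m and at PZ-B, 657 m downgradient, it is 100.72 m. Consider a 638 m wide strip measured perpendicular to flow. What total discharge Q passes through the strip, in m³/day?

Flow is parallel to layering, so each bed carries its own Darcy discharge and the transmissivities add.
Σ(K_i·b_i) = 0.578×4.21 + 0.0226×10.8 = 2.677 m²/day.
Hydraulic gradient i = (101.08 − 100.72) / 657 = 0.36 / 657 = 0.0005479.
Q = Σ(K_i·b_i) · W · i = 2.677 × 638 × 0.0005479 = 0.9360 m³/day.

0.936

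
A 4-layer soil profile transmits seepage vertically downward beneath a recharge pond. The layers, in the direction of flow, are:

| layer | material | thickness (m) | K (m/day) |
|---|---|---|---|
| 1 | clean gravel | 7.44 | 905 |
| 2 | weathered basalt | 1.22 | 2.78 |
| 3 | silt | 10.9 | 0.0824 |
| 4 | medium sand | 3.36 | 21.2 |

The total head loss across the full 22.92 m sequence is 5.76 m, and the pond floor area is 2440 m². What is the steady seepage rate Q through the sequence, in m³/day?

Flow is perpendicular to layering, so the layers act in series and the equivalent K is the thickness-weighted harmonic mean.
Total thickness L = 7.44 + 1.22 + 10.9 + 3.36 = 22.92 m.
Σ(b_i/K_i) = 7.44/905 + 1.22/2.78 + 10.9/0.0824 + 3.36/21.2 = 132.9 d.
K_eq = L / Σ(b_i/K_i) = 22.92 / 132.9 = 0.1725 m/day.
Q = K_eq · A · (Δh/L) = 0.1725 × 2440 × (5.76/22.92) = 105.8 m³/day.

106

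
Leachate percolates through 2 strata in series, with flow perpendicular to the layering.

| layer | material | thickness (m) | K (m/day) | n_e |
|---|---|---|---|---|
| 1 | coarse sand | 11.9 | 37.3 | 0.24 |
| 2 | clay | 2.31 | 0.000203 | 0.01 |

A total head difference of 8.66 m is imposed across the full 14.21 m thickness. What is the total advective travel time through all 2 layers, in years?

With flow normal to the layers, continuity requires the same specific discharge q through every layer.
Σ(b_i/K_i) = 11.9/37.3 + 2.31/0.000203 = 11380 d.
q = Δh / Σ(b_i/K_i) = 8.66 / 11380 = 0.0007610 m/day.
In each layer the seepage velocity is v_i = q/n_i, so the layer transit time is t_i = b_i·n_i / q:
  layer 1 (coarse sand): t_1 = 11.9 × 0.24 / 0.0007610 = 3753 d
  layer 2 (clay): t_2 = 2.31 × 0.01 / 0.0007610 = 30.35 d
Total t = Σ t_i = 3783 days = 10.36 years.

10.4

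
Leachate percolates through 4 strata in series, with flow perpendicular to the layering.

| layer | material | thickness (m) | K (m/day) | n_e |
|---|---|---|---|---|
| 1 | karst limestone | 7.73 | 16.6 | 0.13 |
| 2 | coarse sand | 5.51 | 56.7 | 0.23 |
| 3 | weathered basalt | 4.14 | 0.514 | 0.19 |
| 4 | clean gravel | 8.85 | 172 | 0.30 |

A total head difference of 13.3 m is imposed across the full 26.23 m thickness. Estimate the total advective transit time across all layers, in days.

With flow normal to the layers, continuity requires the same specific discharge q through every layer.
Σ(b_i/K_i) = 7.73/16.6 + 5.51/56.7 + 4.14/0.514 + 8.85/172 = 8.669 d.
q = Δh / Σ(b_i/K_i) = 13.3 / 8.669 = 1.534 m/day.
In each layer the seepage velocity is v_i = q/n_i, so the layer transit time is t_i = b_i·n_i / q:
  layer 1 (karst limestone): t_1 = 7.73 × 0.13 / 1.534 = 0.6550 d
  layer 2 (coarse sand): t_2 = 5.51 × 0.23 / 1.534 = 0.8260 d
  layer 3 (weathered basalt): t_3 = 4.14 × 0.19 / 1.534 = 0.5127 d
  layer 4 (clean gravel): t_4 = 8.85 × 0.30 / 1.534 = 1.730 d
Total t = Σ t_i = 3.724 days.

3.72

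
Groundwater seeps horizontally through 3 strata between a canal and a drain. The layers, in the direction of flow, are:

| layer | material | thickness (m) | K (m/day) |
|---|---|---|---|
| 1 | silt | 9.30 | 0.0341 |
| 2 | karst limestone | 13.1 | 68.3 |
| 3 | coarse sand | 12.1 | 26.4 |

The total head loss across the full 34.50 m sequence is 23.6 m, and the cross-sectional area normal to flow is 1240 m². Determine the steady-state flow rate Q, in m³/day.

107

Flow is perpendicular to layering, so the layers act in series and the equivalent K is the thickness-weighted harmonic mean.
Total thickness L = 9.30 + 13.1 + 12.1 = 34.50 m.
Σ(b_i/K_i) = 9.30/0.0341 + 13.1/68.3 + 12.1/26.4 = 273.4 d.
K_eq = L / Σ(b_i/K_i) = 34.50 / 273.4 = 0.1262 m/day.
Q = K_eq · A · (Δh/L) = 0.1262 × 1240 × (23.6/34.50) = 107.0 m³/day.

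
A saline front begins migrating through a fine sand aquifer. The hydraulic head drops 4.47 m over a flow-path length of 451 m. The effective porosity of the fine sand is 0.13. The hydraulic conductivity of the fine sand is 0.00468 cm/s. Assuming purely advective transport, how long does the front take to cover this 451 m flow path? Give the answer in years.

4.01

Convert K: 0.00468 cm/s × 864 = 4.044 m/day.
Hydraulic gradient i = Δh / L = 4.47 / 451 = 0.009911.
Darcy flux q = K · i = 4.044 × 0.009911 = 0.04008 m/day.
Seepage velocity v = q / n_e = 0.04008 / 0.13 = 0.3083 m/day.
Travel time t = L / v = 451 / 0.3083 = 1463 days = 4.005 years.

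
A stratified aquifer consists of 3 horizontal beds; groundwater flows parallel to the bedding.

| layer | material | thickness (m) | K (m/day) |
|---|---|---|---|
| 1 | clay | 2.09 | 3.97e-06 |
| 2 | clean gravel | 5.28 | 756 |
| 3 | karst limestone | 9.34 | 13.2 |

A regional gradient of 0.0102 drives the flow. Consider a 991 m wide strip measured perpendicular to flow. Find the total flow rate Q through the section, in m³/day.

41600

Flow is parallel to layering, so each bed carries its own Darcy discharge and the transmissivities add.
Σ(K_i·b_i) = 3.97e-06×2.09 + 756×5.28 + 13.2×9.34 = 4115 m²/day.
Hydraulic gradient i = 0.0102.
Q = Σ(K_i·b_i) · W · i = 4115 × 991 × 0.01020 = 41595 m³/day.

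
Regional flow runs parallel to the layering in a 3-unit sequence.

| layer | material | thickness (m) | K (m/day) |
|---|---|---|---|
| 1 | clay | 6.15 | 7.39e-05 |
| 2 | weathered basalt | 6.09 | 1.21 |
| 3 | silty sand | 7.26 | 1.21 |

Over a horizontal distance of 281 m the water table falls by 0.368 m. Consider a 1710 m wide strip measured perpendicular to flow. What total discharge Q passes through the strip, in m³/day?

Flow is parallel to layering, so each bed carries its own Darcy discharge and the transmissivities add.
Σ(K_i·b_i) = 7.39e-05×6.15 + 1.21×6.09 + 1.21×7.26 = 16.15 m²/day.
Hydraulic gradient i = Δh / L = 0.368 / 281 = 0.001310.
Q = Σ(K_i·b_i) · W · i = 16.15 × 1710 × 0.001310 = 36.18 m³/day.

36.2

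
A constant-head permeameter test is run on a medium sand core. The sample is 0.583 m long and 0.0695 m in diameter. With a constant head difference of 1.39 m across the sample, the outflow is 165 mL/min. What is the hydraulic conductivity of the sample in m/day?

Cross-sectional area A = π·(d/2)² = π × (0.0695/2)² = 0.003794 m².
Convert discharge: 165 mL/min = 2.750e-06 m³/s.
Darcy's law rearranged: K = Q·L / (A·Δh) = 2.750e-06 × 0.583 / (0.003794 × 1.39) = 0.0003040 m/s = 26.27 m/day.

26.3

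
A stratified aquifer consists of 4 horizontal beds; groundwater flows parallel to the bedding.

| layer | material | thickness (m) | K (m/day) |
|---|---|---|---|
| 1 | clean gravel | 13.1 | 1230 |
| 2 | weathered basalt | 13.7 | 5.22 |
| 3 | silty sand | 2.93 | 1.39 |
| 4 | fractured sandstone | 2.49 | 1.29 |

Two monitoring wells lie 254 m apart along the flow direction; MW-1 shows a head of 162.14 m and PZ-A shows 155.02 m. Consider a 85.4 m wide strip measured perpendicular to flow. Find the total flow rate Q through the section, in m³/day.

38800

Flow is parallel to layering, so each bed carries its own Darcy discharge and the transmissivities add.
Σ(K_i·b_i) = 1230×13.1 + 5.22×13.7 + 1.39×2.93 + 1.29×2.49 = 16192 m²/day.
Hydraulic gradient i = (162.14 − 155.02) / 254 = 7.12 / 254 = 0.02803.
Q = Σ(K_i·b_i) · W · i = 16192 × 85.4 × 0.02803 = 38761 m³/day.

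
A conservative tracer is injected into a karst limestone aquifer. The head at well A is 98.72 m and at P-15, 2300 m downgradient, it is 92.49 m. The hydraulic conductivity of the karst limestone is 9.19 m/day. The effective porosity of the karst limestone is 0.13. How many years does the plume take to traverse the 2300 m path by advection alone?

Hydraulic gradient i = (98.72 − 92.49) / 2300 = 6.23 / 2300 = 0.002709.
Darcy flux q = K · i = 9.190 × 0.002709 = 0.02489 m/day.
Seepage velocity v = q / n_e = 0.02489 / 0.13 = 0.1915 m/day.
Travel time t = L / v = 2300 / 0.1915 = 12011 days = 32.89 years.

32.9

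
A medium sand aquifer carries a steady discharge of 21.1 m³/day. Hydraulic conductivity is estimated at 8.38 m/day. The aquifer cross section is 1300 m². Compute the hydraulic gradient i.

0.00194

From Q = K·A·i, i = Q / (K·A) = 21.1 / (8.380 × 1300) = 0.001937.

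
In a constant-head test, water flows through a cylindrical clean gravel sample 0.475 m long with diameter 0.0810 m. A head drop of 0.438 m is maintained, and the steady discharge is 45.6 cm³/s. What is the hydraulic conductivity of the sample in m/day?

Cross-sectional area A = π·(d/2)² = π × (0.0810/2)² = 0.005153 m².
Convert discharge: 45.6 cm³/s = 4.560e-05 m³/s.
Darcy's law rearranged: K = Q·L / (A·Δh) = 4.560e-05 × 0.475 / (0.005153 × 0.438) = 0.009597 m/s = 829.2 m/day.

829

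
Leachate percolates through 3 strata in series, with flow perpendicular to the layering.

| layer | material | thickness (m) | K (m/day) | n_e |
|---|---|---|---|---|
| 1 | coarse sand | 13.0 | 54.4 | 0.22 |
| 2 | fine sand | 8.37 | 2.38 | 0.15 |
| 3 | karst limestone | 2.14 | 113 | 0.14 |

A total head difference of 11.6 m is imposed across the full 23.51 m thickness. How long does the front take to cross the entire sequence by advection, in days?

1.44

With flow normal to the layers, continuity requires the same specific discharge q through every layer.
Σ(b_i/K_i) = 13.0/54.4 + 8.37/2.38 + 2.14/113 = 3.775 d.
q = Δh / Σ(b_i/K_i) = 11.6 / 3.775 = 3.073 m/day.
In each layer the seepage velocity is v_i = q/n_i, so the layer transit time is t_i = b_i·n_i / q:
  layer 1 (coarse sand): t_1 = 13.0 × 0.22 / 3.073 = 0.9307 d
  layer 2 (fine sand): t_2 = 8.37 × 0.15 / 3.073 = 0.4085 d
  layer 3 (karst limestone): t_3 = 2.14 × 0.14 / 3.073 = 0.09749 d
Total t = Σ t_i = 1.437 days.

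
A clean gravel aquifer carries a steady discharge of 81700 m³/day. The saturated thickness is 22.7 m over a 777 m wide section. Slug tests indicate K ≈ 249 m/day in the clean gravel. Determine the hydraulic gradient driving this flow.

0.0186

Cross-sectional area A = 777 × 22.7 = 17638 m².
From Q = K·A·i, i = Q / (K·A) = 81700 / (249.0 × 17638) = 0.01860.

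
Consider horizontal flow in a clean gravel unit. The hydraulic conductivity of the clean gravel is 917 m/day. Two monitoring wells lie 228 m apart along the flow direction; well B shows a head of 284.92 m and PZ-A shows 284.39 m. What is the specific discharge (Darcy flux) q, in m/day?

2.13

Hydraulic gradient i = (284.92 − 284.39) / 228 = 0.53 / 228 = 0.002325.
Specific discharge q = K · i = 917.0 × 0.002325 = 2.132 m/day.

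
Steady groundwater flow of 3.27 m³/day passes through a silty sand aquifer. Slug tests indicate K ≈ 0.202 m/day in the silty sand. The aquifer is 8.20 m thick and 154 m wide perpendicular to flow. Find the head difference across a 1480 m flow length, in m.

19.0

Cross-sectional area A = 154 × 8.20 = 1263 m².
From Q = K·A·i, i = Q / (K·A) = 3.27 / (0.2020 × 1263) = 0.01282.
Head loss Δh = i · L = 0.01282 × 1480 = 18.97 m.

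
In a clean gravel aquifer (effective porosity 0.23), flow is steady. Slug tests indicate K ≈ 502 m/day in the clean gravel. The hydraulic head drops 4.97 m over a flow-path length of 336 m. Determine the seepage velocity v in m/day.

32.3

Hydraulic gradient i = Δh / L = 4.97 / 336 = 0.01479.
Darcy flux q = K · i = 502.0 × 0.01479 = 7.425 m/day.
Seepage velocity v = q / n_e = 7.425 / 0.23 = 32.28 m/day.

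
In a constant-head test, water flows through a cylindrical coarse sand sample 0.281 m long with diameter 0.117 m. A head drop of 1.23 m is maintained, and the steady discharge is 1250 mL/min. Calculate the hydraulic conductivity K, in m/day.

38.2

Cross-sectional area A = π·(d/2)² = π × (0.117/2)² = 0.01075 m².
Convert discharge: 1250 mL/min = 2.083e-05 m³/s.
Darcy's law rearranged: K = Q·L / (A·Δh) = 2.083e-05 × 0.281 / (0.01075 × 1.23) = 0.0004427 m/s = 38.25 m/day.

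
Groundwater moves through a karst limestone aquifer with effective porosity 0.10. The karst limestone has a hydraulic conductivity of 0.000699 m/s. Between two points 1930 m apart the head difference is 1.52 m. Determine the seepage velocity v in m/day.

0.476

Convert K: 0.000699 m/s × 86400 = 60.39 m/day.
Hydraulic gradient i = Δh / L = 1.52 / 1930 = 0.0007876.
Darcy flux q = K · i = 60.39 × 0.0007876 = 0.04756 m/day.
Seepage velocity v = q / n_e = 0.04756 / 0.10 = 0.4756 m/day.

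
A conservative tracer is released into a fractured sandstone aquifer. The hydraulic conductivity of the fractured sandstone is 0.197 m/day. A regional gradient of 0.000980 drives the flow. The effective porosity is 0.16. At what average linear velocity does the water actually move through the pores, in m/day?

0.00121

Hydraulic gradient i = 0.000980.
Darcy flux q = K · i = 0.1970 × 0.0009800 = 0.0001931 m/day.
Seepage velocity v = q / n_e = 0.0001931 / 0.16 = 0.001207 m/day.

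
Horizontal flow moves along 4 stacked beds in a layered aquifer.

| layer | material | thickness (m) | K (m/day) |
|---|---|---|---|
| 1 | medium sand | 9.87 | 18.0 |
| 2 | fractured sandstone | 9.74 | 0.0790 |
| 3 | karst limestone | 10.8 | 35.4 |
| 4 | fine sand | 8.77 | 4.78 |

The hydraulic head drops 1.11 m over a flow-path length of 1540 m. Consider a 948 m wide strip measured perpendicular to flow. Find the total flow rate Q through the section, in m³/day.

Flow is parallel to layering, so each bed carries its own Darcy discharge and the transmissivities add.
Σ(K_i·b_i) = 18.0×9.87 + 0.0790×9.74 + 35.4×10.8 + 4.78×8.77 = 602.7 m²/day.
Hydraulic gradient i = Δh / L = 1.11 / 1540 = 0.0007208.
Q = Σ(K_i·b_i) · W · i = 602.7 × 948 × 0.0007208 = 411.8 m³/day.

412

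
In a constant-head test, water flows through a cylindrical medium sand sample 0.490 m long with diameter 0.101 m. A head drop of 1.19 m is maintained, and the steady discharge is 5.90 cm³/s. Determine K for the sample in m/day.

Cross-sectional area A = π·(d/2)² = π × (0.101/2)² = 0.008012 m².
Convert discharge: 5.90 cm³/s = 5.900e-06 m³/s.
Darcy's law rearranged: K = Q·L / (A·Δh) = 5.900e-06 × 0.490 / (0.008012 × 1.19) = 0.0003032 m/s = 26.20 m/day.

26.2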